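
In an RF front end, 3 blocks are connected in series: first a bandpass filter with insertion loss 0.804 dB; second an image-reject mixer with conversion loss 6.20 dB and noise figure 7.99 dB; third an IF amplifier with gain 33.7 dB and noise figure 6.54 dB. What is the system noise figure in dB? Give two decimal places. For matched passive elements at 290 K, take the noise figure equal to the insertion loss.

Convert to linear (a loss of L dB is a gain of −L dB): F_i = 10^(NF_i/10), G_i = 10^(G_i,dB/10)
  Stage 1: F_1 = 10^(0.804/10) = 1.203, G_1 = 10^(−0.804/10) = 0.8310
  Stage 2: F_2 = 10^(7.99/10) = 6.295, G_2 = 10^(−6.20/10) = 0.2399
  Stage 3: F_3 = 10^(6.54/10) = 4.508, G_3 = 10^(33.7/10) = 2344
Friis cascade:
  F = 1.203 + (6.295 − 1)/0.8310 + (4.508 − 1)/0.1993 = 25.17
NF = 10 log₁₀(25.17) = 14.01 dB

14.01 dB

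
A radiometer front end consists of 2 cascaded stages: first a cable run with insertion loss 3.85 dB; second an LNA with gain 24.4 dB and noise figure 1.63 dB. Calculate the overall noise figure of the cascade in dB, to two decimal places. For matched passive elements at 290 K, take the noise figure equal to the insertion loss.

5.48 dB

Convert to linear (a loss of L dB is a gain of −L dB): F_i = 10^(NF_i/10), G_i = 10^(G_i,dB/10)
  Stage 1: F_1 = 10^(3.85/10) = 2.427, G_1 = 10^(−3.85/10) = 0.4121
  Stage 2: F_2 = 10^(1.63/10) = 1.455, G_2 = 10^(24.4/10) = 275.4
Friis cascade:
  F = 2.427 + (1.455 − 1)/0.4121 = 3.532
NF = 10 log₁₀(3.532) = 5.48 dB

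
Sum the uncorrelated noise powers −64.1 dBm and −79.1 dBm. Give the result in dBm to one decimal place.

Convert to linear, add, convert back:
P₁ = 3.89×10⁻¹⁰ W, P₂ = 1.23×10⁻¹¹ W
P_tot = 4.01×10⁻¹⁰ W → 10 log₁₀(P_tot / 10⁻³) = −64.0 dBm

−64.0 dBm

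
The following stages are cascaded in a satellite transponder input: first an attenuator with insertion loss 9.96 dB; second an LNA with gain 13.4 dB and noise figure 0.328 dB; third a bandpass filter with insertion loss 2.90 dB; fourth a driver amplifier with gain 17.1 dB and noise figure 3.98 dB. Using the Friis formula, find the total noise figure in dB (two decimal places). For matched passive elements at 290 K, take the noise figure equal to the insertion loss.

10.95 dB

Convert to linear (a loss of L dB is a gain of −L dB): F_i = 10^(NF_i/10), G_i = 10^(G_i,dB/10)
  Stage 1: F_1 = 10^(9.96/10) = 9.908, G_1 = 10^(−9.96/10) = 0.1009
  Stage 2: F_2 = 10^(0.328/10) = 1.078, G_2 = 10^(13.4/10) = 21.88
  Stage 3: F_3 = 10^(2.90/10) = 1.950, G_3 = 10^(−2.90/10) = 0.5129
  Stage 4: F_4 = 10^(3.98/10) = 2.500, G_4 = 10^(17.1/10) = 51.29
Friis cascade:
  F = 9.908 + (1.078 − 1)/0.1009 + (1.950 − 1)/2.208 + (2.500 − 1)/1.132 = 12.44
NF = 10 log₁₀(12.44) = 10.95 dB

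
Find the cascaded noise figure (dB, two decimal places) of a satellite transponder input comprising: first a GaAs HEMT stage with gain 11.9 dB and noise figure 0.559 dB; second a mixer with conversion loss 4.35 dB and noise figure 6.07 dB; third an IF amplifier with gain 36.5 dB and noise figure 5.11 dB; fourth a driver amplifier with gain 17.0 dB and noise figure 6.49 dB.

2.38 dB

Convert to linear (a loss of L dB is a gain of −L dB): F_i = 10^(NF_i/10), G_i = 10^(G_i,dB/10)
  Stage 1: F_1 = 10^(0.559/10) = 1.137, G_1 = 10^(11.9/10) = 15.49
  Stage 2: F_2 = 10^(6.07/10) = 4.046, G_2 = 10^(−4.35/10) = 0.3673
  Stage 3: F_3 = 10^(5.11/10) = 3.243, G_3 = 10^(36.5/10) = 4467
  Stage 4: F_4 = 10^(6.49/10) = 4.457, G_4 = 10^(17.0/10) = 50.12
Friis cascade:
  F = 1.137 + (4.046 − 1)/15.49 + (3.243 − 1)/5.689 + (4.457 − 1)/2.541×10⁴ = 1.729
NF = 10 log₁₀(1.729) = 2.38 dB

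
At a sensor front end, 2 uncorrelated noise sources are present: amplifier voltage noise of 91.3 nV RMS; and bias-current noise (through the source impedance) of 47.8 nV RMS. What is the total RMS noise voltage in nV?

Uncorrelated sources add in power (mean-square): V_tot = √(ΣV_i²)
V_tot = √[(9.13×10⁻⁸)² + (4.78×10⁻⁸)²] = 1.03×10⁻⁷ V = 103 nV

103 nV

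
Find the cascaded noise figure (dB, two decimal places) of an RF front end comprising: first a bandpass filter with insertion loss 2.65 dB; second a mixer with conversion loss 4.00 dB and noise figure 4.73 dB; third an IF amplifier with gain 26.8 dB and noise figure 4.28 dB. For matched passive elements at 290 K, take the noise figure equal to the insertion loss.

11.22 dB

Convert to linear (a loss of L dB is a gain of −L dB): F_i = 10^(NF_i/10), G_i = 10^(G_i,dB/10)
  Stage 1: F_1 = 10^(2.65/10) = 1.841, G_1 = 10^(−2.65/10) = 0.5433
  Stage 2: F_2 = 10^(4.73/10) = 2.972, G_2 = 10^(−4.00/10) = 0.3981
  Stage 3: F_3 = 10^(4.28/10) = 2.679, G_3 = 10^(26.8/10) = 478.6
Friis cascade:
  F = 1.841 + (2.972 − 1)/0.5433 + (2.679 − 1)/0.2163 = 13.23
NF = 10 log₁₀(13.23) = 11.22 dB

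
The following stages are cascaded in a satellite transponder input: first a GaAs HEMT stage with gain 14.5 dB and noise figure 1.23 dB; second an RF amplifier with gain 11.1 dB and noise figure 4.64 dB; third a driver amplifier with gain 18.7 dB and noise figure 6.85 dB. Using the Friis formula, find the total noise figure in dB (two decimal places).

1.48 dB

Convert to linear (a loss of L dB is a gain of −L dB): F_i = 10^(NF_i/10), G_i = 10^(G_i,dB/10)
  Stage 1: F_1 = 10^(1.23/10) = 1.327, G_1 = 10^(14.5/10) = 28.18
  Stage 2: F_2 = 10^(4.64/10) = 2.911, G_2 = 10^(11.1/10) = 12.88
  Stage 3: F_3 = 10^(6.85/10) = 4.842, G_3 = 10^(18.7/10) = 74.13
Friis cascade:
  F = 1.327 + (2.911 − 1)/28.18 + (4.842 − 1)/363.1 = 1.406
NF = 10 log₁₀(1.406) = 1.48 dB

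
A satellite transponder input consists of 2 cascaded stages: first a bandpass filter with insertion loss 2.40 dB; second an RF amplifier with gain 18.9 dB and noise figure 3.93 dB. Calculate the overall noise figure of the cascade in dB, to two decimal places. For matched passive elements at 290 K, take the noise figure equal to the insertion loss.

6.33 dB

Convert to linear (a loss of L dB is a gain of −L dB): F_i = 10^(NF_i/10), G_i = 10^(G_i,dB/10)
  Stage 1: F_1 = 10^(2.40/10) = 1.738, G_1 = 10^(−2.40/10) = 0.5754
  Stage 2: F_2 = 10^(3.93/10) = 2.472, G_2 = 10^(18.9/10) = 77.62
Friis cascade:
  F = 1.738 + (2.472 − 1)/0.5754 = 4.295
NF = 10 log₁₀(4.295) = 6.33 dB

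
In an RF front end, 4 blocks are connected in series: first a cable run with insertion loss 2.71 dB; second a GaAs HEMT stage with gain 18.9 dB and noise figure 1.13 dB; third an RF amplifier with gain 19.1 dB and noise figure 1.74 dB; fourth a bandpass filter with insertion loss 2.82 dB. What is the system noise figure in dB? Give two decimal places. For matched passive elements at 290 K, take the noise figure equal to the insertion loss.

3.86 dB

Convert to linear (a loss of L dB is a gain of −L dB): F_i = 10^(NF_i/10), G_i = 10^(G_i,dB/10)
  Stage 1: F_1 = 10^(2.71/10) = 1.866, G_1 = 10^(−2.71/10) = 0.5358
  Stage 2: F_2 = 10^(1.13/10) = 1.297, G_2 = 10^(18.9/10) = 77.62
  Stage 3: F_3 = 10^(1.74/10) = 1.493, G_3 = 10^(19.1/10) = 81.28
  Stage 4: F_4 = 10^(2.82/10) = 1.914, G_4 = 10^(−2.82/10) = 0.5224
Friis cascade:
  F = 1.866 + (1.297 − 1)/0.5358 + (1.493 − 1)/41.59 + (1.914 − 1)/3381 = 2.433
NF = 10 log₁₀(2.433) = 3.86 dB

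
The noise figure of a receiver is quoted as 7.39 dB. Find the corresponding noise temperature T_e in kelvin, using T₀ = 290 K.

1300 K

F = 10^(7.39/10) = 5.48277
T_e = (F − 1)·T₀ = (5.48277 − 1) × 290 = 1300 K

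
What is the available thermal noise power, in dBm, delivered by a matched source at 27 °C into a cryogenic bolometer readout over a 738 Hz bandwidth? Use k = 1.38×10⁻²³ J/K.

−145.1 dBm

T = 27 °C + 273.15 = 300.15 K
P_n = kTB = 1.38×10⁻²³ × 300.15 × 7.38×10² = 3.06×10⁻¹⁸ W
In dBm: 10 log₁₀(3.06×10⁻¹⁸ / 10⁻³) = −145.1 dBm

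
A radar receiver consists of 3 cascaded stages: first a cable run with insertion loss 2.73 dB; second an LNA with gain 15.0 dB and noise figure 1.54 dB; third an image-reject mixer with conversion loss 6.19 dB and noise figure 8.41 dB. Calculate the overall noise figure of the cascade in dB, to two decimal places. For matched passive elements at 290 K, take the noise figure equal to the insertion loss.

4.81 dB

Convert to linear (a loss of L dB is a gain of −L dB): F_i = 10^(NF_i/10), G_i = 10^(G_i,dB/10)
  Stage 1: F_1 = 10^(2.73/10) = 1.875, G_1 = 10^(−2.73/10) = 0.5333
  Stage 2: F_2 = 10^(1.54/10) = 1.426, G_2 = 10^(15.0/10) = 31.62
  Stage 3: F_3 = 10^(8.41/10) = 6.934, G_3 = 10^(−6.19/10) = 0.2404
Friis cascade:
  F = 1.875 + (1.426 − 1)/0.5333 + (6.934 − 1)/16.87 = 3.025
NF = 10 log₁₀(3.025) = 4.81 dB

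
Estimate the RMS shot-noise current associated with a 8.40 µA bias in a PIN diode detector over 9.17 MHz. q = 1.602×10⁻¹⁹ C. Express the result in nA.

4.97 nA

I_n = √(2qI·B)
2qI·B = 2 × 1.602×10⁻¹⁹ × 8.40×10⁻⁶ × 9.17×10⁶ = 2.47×10⁻¹⁷ A²
I_n = √(2.47×10⁻¹⁷) = 4.97×10⁻⁹ A = 4.97 nA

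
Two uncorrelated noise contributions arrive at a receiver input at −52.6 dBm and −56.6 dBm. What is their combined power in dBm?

Convert to linear, add, convert back:
P₁ = 5.50×10⁻⁹ W, P₂ = 2.19×10⁻⁹ W
P_tot = 7.68×10⁻⁹ W → 10 log₁₀(P_tot / 10⁻³) = −51.1 dBm

−51.1 dBm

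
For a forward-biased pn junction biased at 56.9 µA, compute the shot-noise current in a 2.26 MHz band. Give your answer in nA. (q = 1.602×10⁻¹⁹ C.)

6.42 nA

I_n = √(2qI·B)
2qI·B = 2 × 1.602×10⁻¹⁹ × 5.69×10⁻⁵ × 2.26×10⁶ = 4.12×10⁻¹⁷ A²
I_n = √(4.12×10⁻¹⁷) = 6.42×10⁻⁹ A = 6.42 nA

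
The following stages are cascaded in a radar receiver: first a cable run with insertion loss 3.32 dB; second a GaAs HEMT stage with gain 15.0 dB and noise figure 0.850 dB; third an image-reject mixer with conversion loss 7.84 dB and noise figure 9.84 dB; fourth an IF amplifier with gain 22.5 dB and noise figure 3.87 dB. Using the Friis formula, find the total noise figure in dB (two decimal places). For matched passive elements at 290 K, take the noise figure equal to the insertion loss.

Convert to linear (a loss of L dB is a gain of −L dB): F_i = 10^(NF_i/10), G_i = 10^(G_i,dB/10)
  Stage 1: F_1 = 10^(3.32/10) = 2.148, G_1 = 10^(−3.32/10) = 0.4656
  Stage 2: F_2 = 10^(0.850/10) = 1.216, G_2 = 10^(15.0/10) = 31.62
  Stage 3: F_3 = 10^(9.84/10) = 9.638, G_3 = 10^(−7.84/10) = 0.1644
  Stage 4: F_4 = 10^(3.87/10) = 2.438, G_4 = 10^(22.5/10) = 177.8
Friis cascade:
  F = 2.148 + (1.216 − 1)/0.4656 + (9.638 − 1)/14.72 + (2.438 − 1)/2.421 = 3.793
NF = 10 log₁₀(3.793) = 5.79 dB

5.79 dB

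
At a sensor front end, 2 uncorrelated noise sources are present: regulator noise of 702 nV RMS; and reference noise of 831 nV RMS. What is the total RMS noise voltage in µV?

1.09 µV

Uncorrelated sources add in power (mean-square): V_tot = √(ΣV_i²)
V_tot = √[(7.02×10⁻⁷)² + (8.31×10⁻⁷)²] = 1.09×10⁻⁶ V = 1.09 µV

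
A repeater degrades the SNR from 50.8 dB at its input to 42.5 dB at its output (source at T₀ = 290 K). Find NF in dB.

8.3 dB

NF (dB) = SNR_in(dB) − SNR_out(dB) when the source is at T₀
NF = 50.8 − 42.5 = 8.3 dB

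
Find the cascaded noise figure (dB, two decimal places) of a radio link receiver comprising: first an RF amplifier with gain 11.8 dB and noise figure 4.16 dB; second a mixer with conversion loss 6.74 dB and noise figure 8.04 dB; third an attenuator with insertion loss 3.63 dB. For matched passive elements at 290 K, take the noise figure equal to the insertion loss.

Convert to linear (a loss of L dB is a gain of −L dB): F_i = 10^(NF_i/10), G_i = 10^(G_i,dB/10)
  Stage 1: F_1 = 10^(4.16/10) = 2.606, G_1 = 10^(11.8/10) = 15.14
  Stage 2: F_2 = 10^(8.04/10) = 6.368, G_2 = 10^(−6.74/10) = 0.2118
  Stage 3: F_3 = 10^(3.63/10) = 2.307, G_3 = 10^(−3.63/10) = 0.4335
Friis cascade:
  F = 2.606 + (6.368 − 1)/15.14 + (2.307 − 1)/3.206 = 3.368
NF = 10 log₁₀(3.368) = 5.27 dB

5.27 dB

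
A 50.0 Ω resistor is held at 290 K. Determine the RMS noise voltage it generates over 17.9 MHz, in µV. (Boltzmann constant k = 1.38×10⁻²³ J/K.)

3.79 µV

V_n = √(4kTRB)
4kTRB = 4 × 1.38×10⁻²³ × 290 × 5.00×10¹ × 1.79×10⁷ = 1.43×10⁻¹¹ V²
V_n = √(1.43×10⁻¹¹) = 3.79×10⁻⁶ V = 3.79 µV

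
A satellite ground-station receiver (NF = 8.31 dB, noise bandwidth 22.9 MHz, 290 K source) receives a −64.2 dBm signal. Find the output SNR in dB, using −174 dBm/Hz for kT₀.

Noise floor: N = −174 + 10 log₁₀(B) + NF
10 log₁₀(2.29×10⁷) = 73.6 dB
N = −174 + 73.6 + 8.31 = −92.09 dBm
SNR = P_sig − N = −64.2 − (−92.09) = 27.89 dB → 27.9 dB

27.9 dB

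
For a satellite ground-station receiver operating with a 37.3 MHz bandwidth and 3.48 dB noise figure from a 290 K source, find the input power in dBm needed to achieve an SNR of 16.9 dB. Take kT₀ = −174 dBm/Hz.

Sensitivity = −174 + 10 log₁₀(B) + NF + SNR_min
= −174 + 75.72 + 3.48 + 16.9
= −77.90 dBm → −77.9 dBm

−77.9 dBm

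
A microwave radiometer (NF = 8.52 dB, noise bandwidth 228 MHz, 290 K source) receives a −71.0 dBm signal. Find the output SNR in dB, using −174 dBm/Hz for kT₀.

10.9 dB

Noise floor: N = −174 + 10 log₁₀(B) + NF
10 log₁₀(2.28×10⁸) = 83.58 dB
N = −174 + 83.58 + 8.52 = −81.90 dBm
SNR = P_sig − N = −71.0 − (−81.90) = 10.90 dB → 10.9 dB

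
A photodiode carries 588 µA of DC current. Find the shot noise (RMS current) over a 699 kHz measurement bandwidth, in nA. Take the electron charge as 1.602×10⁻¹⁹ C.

I_n = √(2qI·B)
2qI·B = 2 × 1.602×10⁻¹⁹ × 5.88×10⁻⁴ × 6.99×10⁵ = 1.32×10⁻¹⁶ A²
I_n = √(1.32×10⁻¹⁶) = 1.15×10⁻⁸ A = 11.5 nA

11.5 nA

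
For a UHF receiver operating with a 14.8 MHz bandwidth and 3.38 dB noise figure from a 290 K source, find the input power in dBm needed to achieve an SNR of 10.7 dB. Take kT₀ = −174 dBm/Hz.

−88.2 dBm

Sensitivity = −174 + 10 log₁₀(B) + NF + SNR_min
= −174 + 71.7 + 3.38 + 10.7
= −88.22 dBm → −88.2 dBm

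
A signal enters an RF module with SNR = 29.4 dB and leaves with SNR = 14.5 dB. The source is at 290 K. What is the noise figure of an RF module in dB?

14.9 dB

NF (dB) = SNR_in(dB) − SNR_out(dB) when the source is at T₀
NF = 29.4 − 14.5 = 14.9 dB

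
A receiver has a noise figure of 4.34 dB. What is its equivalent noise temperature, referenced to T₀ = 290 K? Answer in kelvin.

F = 10^(4.34/10) = 2.71644
T_e = (F − 1)·T₀ = (2.71644 − 1) × 290 = 498 K

498 K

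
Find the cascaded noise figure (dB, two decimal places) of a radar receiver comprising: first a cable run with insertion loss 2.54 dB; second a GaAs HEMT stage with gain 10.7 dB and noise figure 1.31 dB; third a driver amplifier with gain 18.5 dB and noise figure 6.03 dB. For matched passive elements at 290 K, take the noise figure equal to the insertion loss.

4.60 dB

Convert to linear (a loss of L dB is a gain of −L dB): F_i = 10^(NF_i/10), G_i = 10^(G_i,dB/10)
  Stage 1: F_1 = 10^(2.54/10) = 1.795, G_1 = 10^(−2.54/10) = 0.5572
  Stage 2: F_2 = 10^(1.31/10) = 1.352, G_2 = 10^(10.7/10) = 11.75
  Stage 3: F_3 = 10^(6.03/10) = 4.009, G_3 = 10^(18.5/10) = 70.79
Friis cascade:
  F = 1.795 + (1.352 − 1)/0.5572 + (4.009 − 1)/6.546 = 2.886
NF = 10 log₁₀(2.886) = 4.60 dB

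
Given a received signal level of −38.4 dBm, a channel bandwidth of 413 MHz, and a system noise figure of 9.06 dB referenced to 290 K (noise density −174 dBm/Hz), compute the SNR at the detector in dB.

Noise floor: N = −174 + 10 log₁₀(B) + NF
10 log₁₀(4.13×10⁸) = 86.16 dB
N = −174 + 86.16 + 9.06 = −78.78 dBm
SNR = P_sig − N = −38.4 − (−78.78) = 40.38 dB → 40.4 dB

40.4 dB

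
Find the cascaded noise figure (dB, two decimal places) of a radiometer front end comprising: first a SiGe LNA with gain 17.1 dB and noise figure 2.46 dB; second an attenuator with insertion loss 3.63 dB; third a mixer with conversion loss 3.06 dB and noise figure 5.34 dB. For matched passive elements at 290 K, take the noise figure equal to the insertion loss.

Convert to linear (a loss of L dB is a gain of −L dB): F_i = 10^(NF_i/10), G_i = 10^(G_i,dB/10)
  Stage 1: F_1 = 10^(2.46/10) = 1.762, G_1 = 10^(17.1/10) = 51.29
  Stage 2: F_2 = 10^(3.63/10) = 2.307, G_2 = 10^(−3.63/10) = 0.4335
  Stage 3: F_3 = 10^(5.34/10) = 3.420, G_3 = 10^(−3.06/10) = 0.4943
Friis cascade:
  F = 1.762 + (2.307 − 1)/51.29 + (3.420 − 1)/22.23 = 1.896
NF = 10 log₁₀(1.896) = 2.78 dB

2.78 dB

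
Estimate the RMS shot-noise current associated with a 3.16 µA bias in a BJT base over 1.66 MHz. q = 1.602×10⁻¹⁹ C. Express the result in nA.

I_n = √(2qI·B)
2qI·B = 2 × 1.602×10⁻¹⁹ × 3.16×10⁻⁶ × 1.66×10⁶ = 1.68×10⁻¹⁸ A²
I_n = √(1.68×10⁻¹⁸) = 1.30×10⁻⁹ A = 1.30 nA

1.30 nA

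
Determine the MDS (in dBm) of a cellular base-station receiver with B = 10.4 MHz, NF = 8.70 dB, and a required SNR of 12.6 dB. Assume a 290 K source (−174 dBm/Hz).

−82.5 dBm

Sensitivity = −174 + 10 log₁₀(B) + NF + SNR_min
= −174 + 70.17 + 8.70 + 12.6
= −82.53 dBm → −82.5 dBm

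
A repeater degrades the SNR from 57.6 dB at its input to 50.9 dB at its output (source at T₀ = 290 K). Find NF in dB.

6.7 dB

NF (dB) = SNR_in(dB) − SNR_out(dB) when the source is at T₀
NF = 57.6 − 50.9 = 6.7 dB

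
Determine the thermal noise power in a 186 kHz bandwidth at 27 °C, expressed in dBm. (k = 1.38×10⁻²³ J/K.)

−121.1 dBm

T = 27 °C + 273.15 = 300.15 K
P_n = kTB = 1.38×10⁻²³ × 300.15 × 1.86×10⁵ = 7.70×10⁻¹⁶ W
In dBm: 10 log₁₀(7.70×10⁻¹⁶ / 10⁻³) = −121.1 dBm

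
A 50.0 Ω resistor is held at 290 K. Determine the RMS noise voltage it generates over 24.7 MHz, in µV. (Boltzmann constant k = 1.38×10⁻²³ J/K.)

4.45 µV

V_n = √(4kTRB)
4kTRB = 4 × 1.38×10⁻²³ × 290 × 5.00×10¹ × 2.47×10⁷ = 1.98×10⁻¹¹ V²
V_n = √(1.98×10⁻¹¹) = 4.45×10⁻⁶ V = 4.45 µV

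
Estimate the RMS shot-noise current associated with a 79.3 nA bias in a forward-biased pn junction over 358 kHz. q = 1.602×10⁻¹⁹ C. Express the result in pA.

95.4 pA

I_n = √(2qI·B)
2qI·B = 2 × 1.602×10⁻¹⁹ × 7.93×10⁻⁸ × 3.58×10⁵ = 9.10×10⁻²¹ A²
I_n = √(9.10×10⁻²¹) = 9.54×10⁻¹¹ A = 95.4 pA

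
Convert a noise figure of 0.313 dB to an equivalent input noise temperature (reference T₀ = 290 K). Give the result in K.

21.7 K

F = 10^(0.313/10) = 1.07473
T_e = (F − 1)·T₀ = (1.07473 − 1) × 290 = 21.7 K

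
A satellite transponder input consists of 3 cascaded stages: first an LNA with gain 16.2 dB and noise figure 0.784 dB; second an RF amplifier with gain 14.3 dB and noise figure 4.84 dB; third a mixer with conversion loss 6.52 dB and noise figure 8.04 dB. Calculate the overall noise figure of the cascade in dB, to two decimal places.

0.98 dB

Convert to linear (a loss of L dB is a gain of −L dB): F_i = 10^(NF_i/10), G_i = 10^(G_i,dB/10)
  Stage 1: F_1 = 10^(0.784/10) = 1.198, G_1 = 10^(16.2/10) = 41.69
  Stage 2: F_2 = 10^(4.84/10) = 3.048, G_2 = 10^(14.3/10) = 26.92
  Stage 3: F_3 = 10^(8.04/10) = 6.368, G_3 = 10^(−6.52/10) = 0.2228
Friis cascade:
  F = 1.198 + (3.048 − 1)/41.69 + (6.368 − 1)/1122 = 1.252
NF = 10 log₁₀(1.252) = 0.98 dB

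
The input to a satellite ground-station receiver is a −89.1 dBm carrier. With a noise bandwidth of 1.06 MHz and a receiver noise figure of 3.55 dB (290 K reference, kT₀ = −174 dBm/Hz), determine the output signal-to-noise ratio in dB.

Noise floor: N = −174 + 10 log₁₀(B) + NF
10 log₁₀(1.06×10⁶) = 60.25 dB
N = −174 + 60.25 + 3.55 = −110.20 dBm
SNR = P_sig − N = −89.1 − (−110.20) = 21.10 dB → 21.1 dB

21.1 dB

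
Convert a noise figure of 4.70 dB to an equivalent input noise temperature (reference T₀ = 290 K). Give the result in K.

566 K

F = 10^(4.70/10) = 2.95121
T_e = (F − 1)·T₀ = (2.95121 − 1) × 290 = 566 K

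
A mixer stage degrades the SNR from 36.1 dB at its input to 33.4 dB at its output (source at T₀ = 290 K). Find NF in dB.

NF (dB) = SNR_in(dB) − SNR_out(dB) when the source is at T₀
NF = 36.1 − 33.4 = 2.7 dB

2.7 dB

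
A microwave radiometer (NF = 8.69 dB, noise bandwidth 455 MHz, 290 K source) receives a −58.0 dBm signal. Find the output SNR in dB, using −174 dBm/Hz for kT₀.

20.7 dB

Noise floor: N = −174 + 10 log₁₀(B) + NF
10 log₁₀(4.55×10⁸) = 86.58 dB
N = −174 + 86.58 + 8.69 = −78.73 dBm
SNR = P_sig − N = −58.0 − (−78.73) = 20.73 dB → 20.7 dB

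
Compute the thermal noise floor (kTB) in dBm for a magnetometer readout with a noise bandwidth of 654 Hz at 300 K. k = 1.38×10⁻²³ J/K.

P_n = kTB = 1.38×10⁻²³ × 300 × 6.54×10² = 2.71×10⁻¹⁸ W
In dBm: 10 log₁₀(2.71×10⁻¹⁸ / 10⁻³) = −145.7 dBm

−145.7 dBm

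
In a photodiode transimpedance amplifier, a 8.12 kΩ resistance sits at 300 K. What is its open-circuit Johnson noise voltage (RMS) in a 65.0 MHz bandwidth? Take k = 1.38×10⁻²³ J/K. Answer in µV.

V_n = √(4kTRB)
4kTRB = 4 × 1.38×10⁻²³ × 300 × 8.12×10³ × 6.50×10⁷ = 8.74×10⁻⁹ V²
V_n = √(8.74×10⁻⁹) = 9.35×10⁻⁵ V = 93.5 µV

93.5 µV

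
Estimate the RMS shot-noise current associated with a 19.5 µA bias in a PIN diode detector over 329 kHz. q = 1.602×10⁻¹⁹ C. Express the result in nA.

1.43 nA

I_n = √(2qI·B)
2qI·B = 2 × 1.602×10⁻¹⁹ × 1.95×10⁻⁵ × 3.29×10⁵ = 2.06×10⁻¹⁸ A²
I_n = √(2.06×10⁻¹⁸) = 1.43×10⁻⁹ A = 1.43 nA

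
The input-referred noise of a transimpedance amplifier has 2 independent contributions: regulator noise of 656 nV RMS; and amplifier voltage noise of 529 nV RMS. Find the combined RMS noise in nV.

Uncorrelated sources add in power (mean-square): V_tot = √(ΣV_i²)
V_tot = √[(6.56×10⁻⁷)² + (5.29×10⁻⁷)²] = 8.43×10⁻⁷ V = 843 nV

843 nV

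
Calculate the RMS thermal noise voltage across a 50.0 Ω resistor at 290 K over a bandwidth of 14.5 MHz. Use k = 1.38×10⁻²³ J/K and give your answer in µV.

V_n = √(4kTRB)
4kTRB = 4 × 1.38×10⁻²³ × 290 × 5.00×10¹ × 1.45×10⁷ = 1.16×10⁻¹¹ V²
V_n = √(1.16×10⁻¹¹) = 3.41×10⁻⁶ V = 3.41 µV

3.41 µV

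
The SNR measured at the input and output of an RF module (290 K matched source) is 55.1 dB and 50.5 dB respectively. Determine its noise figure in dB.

NF (dB) = SNR_in(dB) − SNR_out(dB) when the source is at T₀
NF = 55.1 − 50.5 = 4.6 dB

4.6 dB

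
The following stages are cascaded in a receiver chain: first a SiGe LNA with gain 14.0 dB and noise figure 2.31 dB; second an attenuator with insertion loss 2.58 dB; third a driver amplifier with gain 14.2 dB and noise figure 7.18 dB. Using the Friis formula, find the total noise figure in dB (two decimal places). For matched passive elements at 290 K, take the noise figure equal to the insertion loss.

Convert to linear (a loss of L dB is a gain of −L dB): F_i = 10^(NF_i/10), G_i = 10^(G_i,dB/10)
  Stage 1: F_1 = 10^(2.31/10) = 1.702, G_1 = 10^(14.0/10) = 25.12
  Stage 2: F_2 = 10^(2.58/10) = 1.811, G_2 = 10^(−2.58/10) = 0.5521
  Stage 3: F_3 = 10^(7.18/10) = 5.224, G_3 = 10^(14.2/10) = 26.30
Friis cascade:
  F = 1.702 + (1.811 − 1)/25.12 + (5.224 − 1)/13.87 = 2.039
NF = 10 log₁₀(2.039) = 3.09 dB

3.09 dB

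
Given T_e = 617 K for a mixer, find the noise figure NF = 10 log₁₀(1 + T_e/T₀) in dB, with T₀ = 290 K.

4.95 dB

F = 1 + T_e/T₀ = 1 + 617/290 = 3.12759
NF = 10 log₁₀(3.12759) = 4.95 dB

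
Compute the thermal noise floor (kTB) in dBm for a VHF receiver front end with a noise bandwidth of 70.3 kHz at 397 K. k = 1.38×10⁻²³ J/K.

−124.1 dBm

P_n = kTB = 1.38×10⁻²³ × 397 × 7.03×10⁴ = 3.85×10⁻¹⁶ W
In dBm: 10 log₁₀(3.85×10⁻¹⁶ / 10⁻³) = −124.1 dBm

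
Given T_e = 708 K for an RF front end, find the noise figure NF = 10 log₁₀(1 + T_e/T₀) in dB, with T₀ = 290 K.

F = 1 + T_e/T₀ = 1 + 708/290 = 3.44138
NF = 10 log₁₀(3.44138) = 5.37 dB

5.37 dB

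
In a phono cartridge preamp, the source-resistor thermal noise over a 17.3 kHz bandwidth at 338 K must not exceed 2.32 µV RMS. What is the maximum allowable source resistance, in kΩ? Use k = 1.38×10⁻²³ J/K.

16.7 kΩ

Johnson–Nyquist: V_n = √(4kTRB) ⇒ R = V_n² / (4kTB)
4kTB = 4 × 1.38×10⁻²³ × 338 × 1.73×10⁴ = 3.23×10⁻¹⁶
R = (2.32×10⁻⁶)² / 3.23×10⁻¹⁶ = 1.67×10⁴ Ω = 16.7 kΩ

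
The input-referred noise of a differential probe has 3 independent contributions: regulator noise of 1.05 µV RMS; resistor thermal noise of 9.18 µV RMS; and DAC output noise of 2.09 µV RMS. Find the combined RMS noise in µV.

Uncorrelated sources add in power (mean-square): V_tot = √(ΣV_i²)
V_tot = √[(1.05×10⁻⁶)² + (9.18×10⁻⁶)² + (2.09×10⁻⁶)²] = 9.47×10⁻⁶ V = 9.47 µV

9.47 µV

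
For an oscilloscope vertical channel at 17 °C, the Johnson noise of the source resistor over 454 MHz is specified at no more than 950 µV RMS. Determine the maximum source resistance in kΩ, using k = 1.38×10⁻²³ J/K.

124 kΩ

T = 17 °C + 273.15 = 290.15 K
Johnson–Nyquist: V_n = √(4kTRB) ⇒ R = V_n² / (4kTB)
4kTB = 4 × 1.38×10⁻²³ × 290.15 × 4.54×10⁸ = 7.27×10⁻¹²
R = (9.50×10⁻⁴)² / 7.27×10⁻¹² = 1.24×10⁵ Ω = 124 kΩ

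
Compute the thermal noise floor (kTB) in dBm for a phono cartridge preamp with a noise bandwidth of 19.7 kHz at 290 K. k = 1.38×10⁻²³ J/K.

−131.0 dBm

P_n = kTB = 1.38×10⁻²³ × 290 × 1.97×10⁴ = 7.88×10⁻¹⁷ W
In dBm: 10 log₁₀(7.88×10⁻¹⁷ / 10⁻³) = −131.0 dBm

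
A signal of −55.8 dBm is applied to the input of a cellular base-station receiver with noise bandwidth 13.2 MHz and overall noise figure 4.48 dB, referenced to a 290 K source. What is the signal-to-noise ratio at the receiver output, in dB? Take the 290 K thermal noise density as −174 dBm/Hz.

42.5 dB

Noise floor: N = −174 + 10 log₁₀(B) + NF
10 log₁₀(1.32×10⁷) = 71.21 dB
N = −174 + 71.21 + 4.48 = −98.31 dBm
SNR = P_sig − N = −55.8 − (−98.31) = 42.51 dB → 42.5 dB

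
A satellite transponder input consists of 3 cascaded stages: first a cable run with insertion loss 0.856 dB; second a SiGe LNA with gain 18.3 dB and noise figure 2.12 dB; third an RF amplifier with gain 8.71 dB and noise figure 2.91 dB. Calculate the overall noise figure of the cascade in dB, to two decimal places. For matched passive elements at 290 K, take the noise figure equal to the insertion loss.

Convert to linear (a loss of L dB is a gain of −L dB): F_i = 10^(NF_i/10), G_i = 10^(G_i,dB/10)
  Stage 1: F_1 = 10^(0.856/10) = 1.218, G_1 = 10^(−0.856/10) = 0.8211
  Stage 2: F_2 = 10^(2.12/10) = 1.629, G_2 = 10^(18.3/10) = 67.61
  Stage 3: F_3 = 10^(2.91/10) = 1.954, G_3 = 10^(8.71/10) = 7.430
Friis cascade:
  F = 1.218 + (1.629 − 1)/0.8211 + (1.954 − 1)/55.51 = 2.001
NF = 10 log₁₀(2.001) = 3.01 dB

3.01 dB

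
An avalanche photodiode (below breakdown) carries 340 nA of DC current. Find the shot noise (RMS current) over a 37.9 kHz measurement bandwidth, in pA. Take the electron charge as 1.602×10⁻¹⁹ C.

I_n = √(2qI·B)
2qI·B = 2 × 1.602×10⁻¹⁹ × 3.40×10⁻⁷ × 3.79×10⁴ = 4.13×10⁻²¹ A²
I_n = √(4.13×10⁻²¹) = 6.43×10⁻¹¹ A = 64.3 pA

64.3 pA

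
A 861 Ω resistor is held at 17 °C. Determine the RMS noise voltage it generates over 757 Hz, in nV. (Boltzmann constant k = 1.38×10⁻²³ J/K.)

102 nV

T = 17 °C + 273.15 = 290.15 K
V_n = √(4kTRB)
4kTRB = 4 × 1.38×10⁻²³ × 290.15 × 8.61×10² × 7.57×10² = 1.04×10⁻¹⁴ V²
V_n = √(1.04×10⁻¹⁴) = 1.02×10⁻⁷ V = 102 nV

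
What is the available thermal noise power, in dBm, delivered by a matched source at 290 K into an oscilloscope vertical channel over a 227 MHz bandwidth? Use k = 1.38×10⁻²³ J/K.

−90.4 dBm

P_n = kTB = 1.38×10⁻²³ × 290 × 2.27×10⁸ = 9.08×10⁻¹³ W
In dBm: 10 log₁₀(9.08×10⁻¹³ / 10⁻³) = −90.4 dBm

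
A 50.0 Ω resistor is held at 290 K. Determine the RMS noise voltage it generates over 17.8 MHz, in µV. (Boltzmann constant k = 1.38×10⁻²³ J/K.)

3.77 µV

V_n = √(4kTRB)
4kTRB = 4 × 1.38×10⁻²³ × 290 × 5.00×10¹ × 1.78×10⁷ = 1.42×10⁻¹¹ V²
V_n = √(1.42×10⁻¹¹) = 3.77×10⁻⁶ V = 3.77 µV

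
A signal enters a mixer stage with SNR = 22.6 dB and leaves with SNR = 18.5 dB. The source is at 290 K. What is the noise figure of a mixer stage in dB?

4.1 dB

NF (dB) = SNR_in(dB) − SNR_out(dB) when the source is at T₀
NF = 22.6 − 18.5 = 4.1 dB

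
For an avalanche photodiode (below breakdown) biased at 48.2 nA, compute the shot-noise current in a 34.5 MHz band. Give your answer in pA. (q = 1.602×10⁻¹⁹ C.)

I_n = √(2qI·B)
2qI·B = 2 × 1.602×10⁻¹⁹ × 4.82×10⁻⁸ × 3.45×10⁷ = 5.33×10⁻¹⁹ A²
I_n = √(5.33×10⁻¹⁹) = 7.30×10⁻¹⁰ A = 730 pA

730 pA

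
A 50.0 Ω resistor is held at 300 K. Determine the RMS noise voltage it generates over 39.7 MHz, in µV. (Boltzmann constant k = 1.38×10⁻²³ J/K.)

V_n = √(4kTRB)
4kTRB = 4 × 1.38×10⁻²³ × 300 × 5.00×10¹ × 3.97×10⁷ = 3.29×10⁻¹¹ V²
V_n = √(3.29×10⁻¹¹) = 5.73×10⁻⁶ V = 5.73 µV

5.73 µV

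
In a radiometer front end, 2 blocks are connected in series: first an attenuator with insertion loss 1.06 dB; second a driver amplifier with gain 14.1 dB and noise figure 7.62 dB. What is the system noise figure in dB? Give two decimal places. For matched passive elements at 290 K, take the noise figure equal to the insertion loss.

Convert to linear (a loss of L dB is a gain of −L dB): F_i = 10^(NF_i/10), G_i = 10^(G_i,dB/10)
  Stage 1: F_1 = 10^(1.06/10) = 1.276, G_1 = 10^(−1.06/10) = 0.7834
  Stage 2: F_2 = 10^(7.62/10) = 5.781, G_2 = 10^(14.1/10) = 25.70
Friis cascade:
  F = 1.276 + (5.781 − 1)/0.7834 = 7.379
NF = 10 log₁₀(7.379) = 8.68 dB

8.68 dB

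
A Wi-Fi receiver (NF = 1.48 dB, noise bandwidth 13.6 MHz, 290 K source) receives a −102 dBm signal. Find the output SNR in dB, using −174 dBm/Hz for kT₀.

−0.8 dB

Noise floor: N = −174 + 10 log₁₀(B) + NF
10 log₁₀(1.36×10⁷) = 71.34 dB
N = −174 + 71.34 + 1.48 = −101.18 dBm
SNR = P_sig − N = −102 − (−101.18) = −0.82 dB → −0.8 dB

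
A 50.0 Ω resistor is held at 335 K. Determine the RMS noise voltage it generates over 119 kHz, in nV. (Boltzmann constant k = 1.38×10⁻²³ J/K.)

V_n = √(4kTRB)
4kTRB = 4 × 1.38×10⁻²³ × 335 × 5.00×10¹ × 1.19×10⁵ = 1.10×10⁻¹³ V²
V_n = √(1.10×10⁻¹³) = 3.32×10⁻⁷ V = 332 nV

332 nV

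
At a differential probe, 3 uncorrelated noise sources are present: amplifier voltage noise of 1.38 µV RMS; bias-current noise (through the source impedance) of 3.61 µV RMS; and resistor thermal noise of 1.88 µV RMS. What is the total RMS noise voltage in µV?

Uncorrelated sources add in power (mean-square): V_tot = √(ΣV_i²)
V_tot = √[(1.38×10⁻⁶)² + (3.61×10⁻⁶)² + (1.88×10⁻⁶)²] = 4.30×10⁻⁶ V = 4.30 µV

4.30 µV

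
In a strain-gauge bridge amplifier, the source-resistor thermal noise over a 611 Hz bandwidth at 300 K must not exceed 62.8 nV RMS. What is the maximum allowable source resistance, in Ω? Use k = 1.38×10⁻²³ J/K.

390 Ω

Johnson–Nyquist: V_n = √(4kTRB) ⇒ R = V_n² / (4kTB)
4kTB = 4 × 1.38×10⁻²³ × 300 × 6.11×10² = 1.01×10⁻¹⁷
R = (6.28×10⁻⁸)² / 1.01×10⁻¹⁷ = 3.90×10² Ω = 390 Ω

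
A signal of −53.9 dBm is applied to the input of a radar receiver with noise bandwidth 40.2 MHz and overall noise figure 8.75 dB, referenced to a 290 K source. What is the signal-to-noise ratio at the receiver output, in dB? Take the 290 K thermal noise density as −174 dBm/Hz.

35.3 dB

Noise floor: N = −174 + 10 log₁₀(B) + NF
10 log₁₀(4.02×10⁷) = 76.04 dB
N = −174 + 76.04 + 8.75 = −89.21 dBm
SNR = P_sig − N = −53.9 − (−89.21) = 35.31 dB → 35.3 dB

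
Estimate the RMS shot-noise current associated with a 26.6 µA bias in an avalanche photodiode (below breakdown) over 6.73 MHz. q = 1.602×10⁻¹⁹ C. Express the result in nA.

7.57 nA

I_n = √(2qI·B)
2qI·B = 2 × 1.602×10⁻¹⁹ × 2.66×10⁻⁵ × 6.73×10⁶ = 5.74×10⁻¹⁷ A²
I_n = √(5.74×10⁻¹⁷) = 7.57×10⁻⁹ A = 7.57 nA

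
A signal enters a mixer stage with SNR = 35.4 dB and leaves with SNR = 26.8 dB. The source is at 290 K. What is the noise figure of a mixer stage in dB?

8.6 dB

NF (dB) = SNR_in(dB) − SNR_out(dB) when the source is at T₀
NF = 35.4 − 26.8 = 8.6 dB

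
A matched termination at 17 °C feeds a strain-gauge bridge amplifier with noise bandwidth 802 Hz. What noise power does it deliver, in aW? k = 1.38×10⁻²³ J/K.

T = 17 °C + 273.15 = 290.15 K
P_n = kTB = 1.38×10⁻²³ × 290.15 × 8.02×10² = 3.21×10⁻¹⁸ W = 3.21 aW

3.21 aW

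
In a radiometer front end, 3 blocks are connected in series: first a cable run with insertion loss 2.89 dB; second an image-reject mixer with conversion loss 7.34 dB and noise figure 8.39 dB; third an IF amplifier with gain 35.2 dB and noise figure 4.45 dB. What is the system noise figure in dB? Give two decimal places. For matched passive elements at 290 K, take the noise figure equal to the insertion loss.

15.09 dB

Convert to linear (a loss of L dB is a gain of −L dB): F_i = 10^(NF_i/10), G_i = 10^(G_i,dB/10)
  Stage 1: F_1 = 10^(2.89/10) = 1.945, G_1 = 10^(−2.89/10) = 0.5140
  Stage 2: F_2 = 10^(8.39/10) = 6.902, G_2 = 10^(−7.34/10) = 0.1845
  Stage 3: F_3 = 10^(4.45/10) = 2.786, G_3 = 10^(35.2/10) = 3311
Friis cascade:
  F = 1.945 + (6.902 − 1)/0.5140 + (2.786 − 1)/0.09484 = 32.26
NF = 10 log₁₀(32.26) = 15.09 dB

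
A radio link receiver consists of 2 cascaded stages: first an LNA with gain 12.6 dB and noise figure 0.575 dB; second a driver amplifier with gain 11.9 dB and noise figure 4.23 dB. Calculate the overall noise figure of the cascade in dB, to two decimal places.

Convert to linear (a loss of L dB is a gain of −L dB): F_i = 10^(NF_i/10), G_i = 10^(G_i,dB/10)
  Stage 1: F_1 = 10^(0.575/10) = 1.142, G_1 = 10^(12.6/10) = 18.20
  Stage 2: F_2 = 10^(4.23/10) = 2.649, G_2 = 10^(11.9/10) = 15.49
Friis cascade:
  F = 1.142 + (2.649 − 1)/18.20 = 1.232
NF = 10 log₁₀(1.232) = 0.91 dB

0.91 dB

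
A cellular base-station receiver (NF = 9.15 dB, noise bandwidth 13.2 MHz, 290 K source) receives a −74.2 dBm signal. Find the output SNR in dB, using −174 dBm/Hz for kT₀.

Noise floor: N = −174 + 10 log₁₀(B) + NF
10 log₁₀(1.32×10⁷) = 71.21 dB
N = −174 + 71.21 + 9.15 = −93.64 dBm
SNR = P_sig − N = −74.2 − (−93.64) = 19.44 dB → 19.4 dB

19.4 dB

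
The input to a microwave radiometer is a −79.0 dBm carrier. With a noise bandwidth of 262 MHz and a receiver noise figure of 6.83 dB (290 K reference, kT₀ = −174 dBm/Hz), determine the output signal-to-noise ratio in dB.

4.0 dB

Noise floor: N = −174 + 10 log₁₀(B) + NF
10 log₁₀(2.62×10⁸) = 84.18 dB
N = −174 + 84.18 + 6.83 = −82.99 dBm
SNR = P_sig − N = −79.0 − (−82.99) = 3.99 dB → 4.0 dB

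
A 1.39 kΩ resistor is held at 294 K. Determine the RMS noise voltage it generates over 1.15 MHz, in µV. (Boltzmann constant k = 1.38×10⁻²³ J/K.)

5.09 µV

V_n = √(4kTRB)
4kTRB = 4 × 1.38×10⁻²³ × 294 × 1.39×10³ × 1.15×10⁶ = 2.59×10⁻¹¹ V²
V_n = √(2.59×10⁻¹¹) = 5.09×10⁻⁶ V = 5.09 µV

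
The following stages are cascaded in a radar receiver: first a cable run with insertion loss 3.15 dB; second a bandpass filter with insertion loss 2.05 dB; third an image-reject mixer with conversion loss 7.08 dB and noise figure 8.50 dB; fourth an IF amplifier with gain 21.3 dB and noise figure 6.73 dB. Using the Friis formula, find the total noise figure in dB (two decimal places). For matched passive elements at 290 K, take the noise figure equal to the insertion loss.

19.35 dB

Convert to linear (a loss of L dB is a gain of −L dB): F_i = 10^(NF_i/10), G_i = 10^(G_i,dB/10)
  Stage 1: F_1 = 10^(3.15/10) = 2.065, G_1 = 10^(−3.15/10) = 0.4842
  Stage 2: F_2 = 10^(2.05/10) = 1.603, G_2 = 10^(−2.05/10) = 0.6237
  Stage 3: F_3 = 10^(8.50/10) = 7.079, G_3 = 10^(−7.08/10) = 0.1959
  Stage 4: F_4 = 10^(6.73/10) = 4.710, G_4 = 10^(21.3/10) = 134.9
Friis cascade:
  F = 2.065 + (1.603 − 1)/0.4842 + (7.079 − 1)/0.3020 + (4.710 − 1)/0.05916 = 86.15
NF = 10 log₁₀(86.15) = 19.35 dB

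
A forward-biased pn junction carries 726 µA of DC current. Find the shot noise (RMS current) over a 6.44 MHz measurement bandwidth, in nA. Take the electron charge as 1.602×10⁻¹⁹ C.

38.7 nA

I_n = √(2qI·B)
2qI·B = 2 × 1.602×10⁻¹⁹ × 7.26×10⁻⁴ × 6.44×10⁶ = 1.50×10⁻¹⁵ A²
I_n = √(1.50×10⁻¹⁵) = 3.87×10⁻⁸ A = 38.7 nA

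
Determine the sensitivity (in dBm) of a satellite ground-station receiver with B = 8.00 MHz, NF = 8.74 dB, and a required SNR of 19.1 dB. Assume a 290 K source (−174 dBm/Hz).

Sensitivity = −174 + 10 log₁₀(B) + NF + SNR_min
= −174 + 69.03 + 8.74 + 19.1
= −77.13 dBm → −77.1 dBm

−77.1 dBm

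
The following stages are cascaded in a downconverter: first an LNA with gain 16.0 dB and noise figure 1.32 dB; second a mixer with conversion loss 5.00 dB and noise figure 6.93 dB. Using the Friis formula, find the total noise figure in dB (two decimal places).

Convert to linear (a loss of L dB is a gain of −L dB): F_i = 10^(NF_i/10), G_i = 10^(G_i,dB/10)
  Stage 1: F_1 = 10^(1.32/10) = 1.355, G_1 = 10^(16.0/10) = 39.81
  Stage 2: F_2 = 10^(6.93/10) = 4.932, G_2 = 10^(−5.00/10) = 0.3162
Friis cascade:
  F = 1.355 + (4.932 − 1)/39.81 = 1.454
NF = 10 log₁₀(1.454) = 1.63 dB

1.63 dB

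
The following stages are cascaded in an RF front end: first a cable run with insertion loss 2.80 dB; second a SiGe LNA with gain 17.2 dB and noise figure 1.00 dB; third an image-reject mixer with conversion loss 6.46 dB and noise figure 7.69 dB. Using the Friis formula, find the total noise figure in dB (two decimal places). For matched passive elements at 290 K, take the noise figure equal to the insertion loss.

Convert to linear (a loss of L dB is a gain of −L dB): F_i = 10^(NF_i/10), G_i = 10^(G_i,dB/10)
  Stage 1: F_1 = 10^(2.80/10) = 1.905, G_1 = 10^(−2.80/10) = 0.5248
  Stage 2: F_2 = 10^(1.00/10) = 1.259, G_2 = 10^(17.2/10) = 52.48
  Stage 3: F_3 = 10^(7.69/10) = 5.875, G_3 = 10^(−6.46/10) = 0.2259
Friis cascade:
  F = 1.905 + (1.259 − 1)/0.5248 + (5.875 − 1)/27.54 = 2.576
NF = 10 log₁₀(2.576) = 4.11 dB

4.11 dB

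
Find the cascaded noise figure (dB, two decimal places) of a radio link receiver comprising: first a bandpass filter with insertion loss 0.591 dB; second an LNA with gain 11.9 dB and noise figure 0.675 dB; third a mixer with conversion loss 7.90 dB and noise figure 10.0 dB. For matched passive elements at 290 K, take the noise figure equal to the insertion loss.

Convert to linear (a loss of L dB is a gain of −L dB): F_i = 10^(NF_i/10), G_i = 10^(G_i,dB/10)
  Stage 1: F_1 = 10^(0.591/10) = 1.146, G_1 = 10^(−0.591/10) = 0.8728
  Stage 2: F_2 = 10^(0.675/10) = 1.168, G_2 = 10^(11.9/10) = 15.49
  Stage 3: F_3 = 10^(10.0/10) = 10.00, G_3 = 10^(−7.90/10) = 0.1622
Friis cascade:
  F = 1.146 + (1.168 − 1)/0.8728 + (10.00 − 1)/13.52 = 2.004
NF = 10 log₁₀(2.004) = 3.02 dB

3.02 dB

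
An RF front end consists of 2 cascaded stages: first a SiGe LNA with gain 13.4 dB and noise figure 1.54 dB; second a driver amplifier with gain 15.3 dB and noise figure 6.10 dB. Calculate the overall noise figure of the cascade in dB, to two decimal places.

1.95 dB

Convert to linear (a loss of L dB is a gain of −L dB): F_i = 10^(NF_i/10), G_i = 10^(G_i,dB/10)
  Stage 1: F_1 = 10^(1.54/10) = 1.426, G_1 = 10^(13.4/10) = 21.88
  Stage 2: F_2 = 10^(6.10/10) = 4.074, G_2 = 10^(15.3/10) = 33.88
Friis cascade:
  F = 1.426 + (4.074 − 1)/21.88 = 1.566
NF = 10 log₁₀(1.566) = 1.95 dB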